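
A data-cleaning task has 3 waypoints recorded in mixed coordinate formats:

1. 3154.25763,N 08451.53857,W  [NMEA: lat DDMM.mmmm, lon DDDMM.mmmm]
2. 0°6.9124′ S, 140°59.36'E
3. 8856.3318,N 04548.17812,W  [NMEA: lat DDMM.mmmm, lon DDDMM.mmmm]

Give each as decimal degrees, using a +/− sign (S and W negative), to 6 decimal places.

1. 31.904294, -84.858976
2. -0.115207, 140.989333
3. 88.938863, -45.802969

Point 1:
  Lat: split at 2 digits → 31° and 54.25763′; 31 + 54.25763/60 = 31.9042938
  N → positive
  Lon: degrees = first 3 digits = 84, minutes = 51.53857; 84 + 51.53857/60 = 84.8589762
  hemisphere W, so the sign is −
Point 2:
  Latitude: 0 + 6.9124/60 = 0.1152067
  S ⇒ negate
  λ: 59.36′ = 0.989333°; total 140.9893333
  E ⇒ keep positive
Point 3:
  φ: degrees = first 2 digits = 88, minutes = 56.3318; 88 + 56.3318/60 = 88.9388633
  N → positive
  Longitude: split at 3 digits → 045° and 48.17812′; 45 + 48.17812/60 = 45.8029687
  hemisphere W, so the sign is −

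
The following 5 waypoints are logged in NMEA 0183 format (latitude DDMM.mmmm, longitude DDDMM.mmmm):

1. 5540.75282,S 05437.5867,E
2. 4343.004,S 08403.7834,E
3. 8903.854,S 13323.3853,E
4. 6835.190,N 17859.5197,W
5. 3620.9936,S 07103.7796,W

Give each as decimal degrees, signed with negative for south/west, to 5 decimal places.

1. -55.67921, 54.62645
2. -43.71673, 84.06306
3. -89.06423, 133.38976
4. 68.58650, -178.99200
5. -36.34989, -71.06299

Point 1:
  φ: degrees = first 2 digits = 55, minutes = 40.75282; 55 + 40.75282/60 = 55.679214
  hemisphere S, so the sign is −
  Longitude: split at 3 digits → 054° and 37.5867′; 54 + 37.5867/60 = 54.626445
  E → positive
Point 2:
  Latitude: degrees = first 2 digits = 43, minutes = 43.004; 43 + 43.004/60 = 43.716733
  S → negative
  Lon: degrees = first 3 digits = 84, minutes = 3.7834; 84 + 3.7834/60 = 84.063057
  E → positive
Point 3:
  φ: degrees = first 2 digits = 89, minutes = 3.854; 89 + 3.854/60 = 89.064233
  S → negative
  λ: degrees = first 3 digits = 133, minutes = 23.3853; 133 + 23.3853/60 = 133.389755
  E → positive
Point 4:
  Lat: split at 2 digits → 68° and 35.19′; 68 + 35.19/60 = 68.586500
  N → positive
  λ: degrees = first 3 digits = 178, minutes = 59.5197; 178 + 59.5197/60 = 178.991995
  hemisphere W, so the sign is −
Point 5:
  Latitude: split at 2 digits → 36° and 20.9936′; 36 + 20.9936/60 = 36.349893
  hemisphere S, so the sign is −
  Lon: split at 3 digits → 071° and 3.7796′; 71 + 3.7796/60 = 71.062993
  hemisphere W, so the sign is −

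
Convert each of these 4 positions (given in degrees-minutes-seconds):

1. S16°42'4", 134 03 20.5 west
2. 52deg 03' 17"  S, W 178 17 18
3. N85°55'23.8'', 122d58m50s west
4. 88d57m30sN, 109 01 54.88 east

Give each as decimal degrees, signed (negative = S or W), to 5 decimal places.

Point 1:
  φ: 42′ + 4″ = 42.06667′; 16 + 42.06667/60 = 16.701111
  S → negative
  Lon: 134° + 3/60 + 20.5/3600 = 134 + 0.050000 + 0.005694 = 134.055694
  W → negative
Point 2:
  Lat: 3′ + 17″ = 3.28333′; 52 + 3.28333/60 = 52.054722
  S ⇒ negate
  λ: 178 + 17/60 + 18/3600 = 178.288333
  W ⇒ negate
Point 3:
  Lat: 55′ + 23.8″ = 55.39667′; 85 + 55.39667/60 = 85.923278
  N → positive
  Lon: 122° + 58/60 + 50/3600 = 122 + 0.966667 + 0.013889 = 122.980556
  W → negative
Point 4:
  Latitude: 88° + 57/60 + 30/3600 = 88 + 0.950000 + 0.008333 = 88.958333
  N → positive
  Lon: 109 + 1/60 + 54.88/3600 = 109.031911
  E ⇒ keep positive

1. -16.70111, -134.05569
2. -52.05472, -178.28833
3. 85.92328, -122.98056
4. 88.95833, 109.03191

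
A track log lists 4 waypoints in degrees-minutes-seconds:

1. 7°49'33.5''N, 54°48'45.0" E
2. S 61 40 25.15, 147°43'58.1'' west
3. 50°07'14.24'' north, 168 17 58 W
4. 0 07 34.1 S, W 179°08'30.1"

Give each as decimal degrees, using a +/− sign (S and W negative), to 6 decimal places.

Point 1:
  φ: 7 + 49/60 + 33.5/3600 = 7.8259722
  N → positive
  Lon: 54 + 48/60 + 45/3600 = 54.8125000
  E → positive
Point 2:
  Latitude: 61 + 40/60 + 25.15/3600 = 61.6736528
  S → negative
  Longitude: 147° + 43/60 + 58.1/3600 = 147 + 0.716667 + 0.016139 = 147.7328056
  W → negative
Point 3:
  Lat: 50 + 7/60 + 14.24/3600 = 50.1206222
  N → positive
  Longitude: 17′ + 58″ = 17.96667′; 168 + 17.96667/60 = 168.2994444
  hemisphere W, so the sign is −
Point 4:
  φ: 0 + 7/60 + 34.1/3600 = 0.1261389
  S → negative
  Longitude: 179° + 8/60 + 30.1/3600 = 179 + 0.133333 + 0.008361 = 179.1416944
  W ⇒ negate

1. 7.825972, 54.812500
2. -61.673653, -147.732806
3. 50.120622, -168.299444
4. -0.126139, -179.141694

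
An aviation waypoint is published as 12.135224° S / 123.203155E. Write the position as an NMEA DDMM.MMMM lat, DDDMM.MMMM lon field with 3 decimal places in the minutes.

φ: fractional part 0.135224 → 8.11344 minutes
λ: fractional part 0.203155 → 12.18930 minutes

1208.113,S / 12312.189,E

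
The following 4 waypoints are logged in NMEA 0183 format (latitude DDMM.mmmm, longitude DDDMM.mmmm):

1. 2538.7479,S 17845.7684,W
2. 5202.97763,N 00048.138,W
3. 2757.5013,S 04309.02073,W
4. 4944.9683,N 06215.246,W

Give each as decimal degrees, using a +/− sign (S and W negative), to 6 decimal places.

1. -25.645798, -178.762807
2. 52.049627, -0.802300
3. -27.958355, -43.150346
4. 49.749472, -62.254100

Point 1:
  Lat: degrees = first 2 digits = 25, minutes = 38.7479; 25 + 38.7479/60 = 25.6457983
  hemisphere S, so the sign is −
  Lon: split at 3 digits → 178° and 45.7684′; 178 + 45.7684/60 = 178.7628067
  W ⇒ negate
Point 2:
  φ: degrees = first 2 digits = 52, minutes = 2.97763; 52 + 2.97763/60 = 52.0496272
  N ⇒ keep positive
  Longitude: degrees = first 3 digits = 0, minutes = 48.138; 0 + 48.138/60 = 0.8023000
  W ⇒ negate
Point 3:
  φ: degrees = first 2 digits = 27, minutes = 57.5013; 27 + 57.5013/60 = 27.9583550
  S ⇒ negate
  Lon: degrees = first 3 digits = 43, minutes = 9.02073; 43 + 9.02073/60 = 43.1503455
  W → negative
Point 4:
  φ: degrees = first 2 digits = 49, minutes = 44.9683; 49 + 44.9683/60 = 49.7494717
  N ⇒ keep positive
  Longitude: degrees = first 3 digits = 62, minutes = 15.246; 62 + 15.246/60 = 62.2541000
  W → negative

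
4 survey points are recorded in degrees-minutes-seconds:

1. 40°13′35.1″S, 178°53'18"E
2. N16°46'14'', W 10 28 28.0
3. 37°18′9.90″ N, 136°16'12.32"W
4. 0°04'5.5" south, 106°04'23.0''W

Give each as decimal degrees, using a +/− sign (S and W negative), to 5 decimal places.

1. -40.22642, 178.88833
2. 16.77056, -10.47444
3. 37.30275, -136.27009
4. -0.06819, -106.07306

Point 1:
  φ: 40° + 13/60 + 35.1/3600 = 40 + 0.216667 + 0.009750 = 40.226417
  S ⇒ negate
  Longitude: 178° + 53/60 + 18/3600 = 178 + 0.883333 + 0.005000 = 178.888333
  E → positive
Point 2:
  Latitude: 16 + 46/60 + 14/3600 = 16.770556
  N → positive
  Longitude: 10° + 28/60 + 28/3600 = 10 + 0.466667 + 0.007778 = 10.474444
  W ⇒ negate
Point 3:
  Latitude: 37° + 18/60 + 9.9/3600 = 37 + 0.300000 + 0.002750 = 37.302750
  N → positive
  Lon: 136° + 16/60 + 12.32/3600 = 136 + 0.266667 + 0.003422 = 136.270089
  hemisphere W, so the sign is −
Point 4:
  φ: 0° + 4/60 + 5.5/3600 = 0 + 0.066667 + 0.001528 = 0.068194
  hemisphere S, so the sign is −
  Lon: 106° + 4/60 + 23/3600 = 106 + 0.066667 + 0.006389 = 106.073056
  W → negative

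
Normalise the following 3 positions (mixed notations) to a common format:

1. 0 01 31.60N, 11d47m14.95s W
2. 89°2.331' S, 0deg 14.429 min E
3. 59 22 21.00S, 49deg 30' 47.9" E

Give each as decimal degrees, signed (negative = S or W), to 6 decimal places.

Point 1:
  Latitude: 0° + 1/60 + 31.6/3600 = 0 + 0.016667 + 0.008778 = 0.0254444
  N ⇒ keep positive
  λ: 11° + 47/60 + 14.95/3600 = 11 + 0.783333 + 0.004153 = 11.7874861
  hemisphere W, so the sign is −
Point 2:
  Lat: 2.331′ = 0.038850°; total 89.0388500
  hemisphere S, so the sign is −
  λ: 0 + 14.429/60 = 0.2404833
  E ⇒ keep positive
Point 3:
  Lat: 22′ + 21″ = 22.35000′; 59 + 22.35000/60 = 59.3725000
  S → negative
  λ: 30′ + 47.9″ = 30.79833′; 49 + 30.79833/60 = 49.5133056
  E ⇒ keep positive

1. 0.025444, -11.787486
2. -89.038850, 0.240483
3. -59.372500, 49.513306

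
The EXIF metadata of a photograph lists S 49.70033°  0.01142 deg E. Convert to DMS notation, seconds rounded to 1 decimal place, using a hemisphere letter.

49°42′1.2″ S, 0°00′41.1″ E

φ: whole degrees 49; 42.01980′ → 42′ and 1.188″
Longitude: 0.011420 × 60 = 0.68520′ → 0′, remainder × 60 = 41.112″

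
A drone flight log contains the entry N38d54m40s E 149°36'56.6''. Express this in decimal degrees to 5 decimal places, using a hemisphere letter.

Lat: 54′ + 40″ = 54.66667′; 38 + 54.66667/60 = 38.911111
Longitude: 149 + 36/60 + 56.6/3600 = 149.615722

38.91111° N, 149.61572° E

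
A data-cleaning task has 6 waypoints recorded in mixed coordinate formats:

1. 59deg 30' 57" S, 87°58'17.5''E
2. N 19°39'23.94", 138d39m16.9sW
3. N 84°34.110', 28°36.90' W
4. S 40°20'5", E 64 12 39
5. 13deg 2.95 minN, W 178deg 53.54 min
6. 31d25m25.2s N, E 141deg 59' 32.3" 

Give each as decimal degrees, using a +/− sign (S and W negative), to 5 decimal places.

1. -59.51583, 87.97153
2. 19.65665, -138.65469
3. 84.56850, -28.61500
4. -40.33472, 64.21083
5. 13.04917, -178.89233
6. 31.42367, 141.99231

Point 1:
  φ: 59 + 30/60 + 57/3600 = 59.515833
  S ⇒ negate
  Longitude: 87 + 58/60 + 17.5/3600 = 87.971528
  E ⇒ keep positive
Point 2:
  Lat: 19° + 39/60 + 23.94/3600 = 19 + 0.650000 + 0.006650 = 19.656650
  N → positive
  Longitude: 39′ + 16.9″ = 39.28167′; 138 + 39.28167/60 = 138.654694
  W ⇒ negate
Point 3:
  Latitude: 34.11′ = 0.568500°; total 84.568500
  N → positive
  Lon: 28 + 36.9/60 = 28.615000
  W ⇒ negate
Point 4:
  φ: 20′ + 5″ = 20.08333′; 40 + 20.08333/60 = 40.334722
  S ⇒ negate
  λ: 64° + 12/60 + 39/3600 = 64 + 0.200000 + 0.010833 = 64.210833
  E → positive
Point 5:
  φ: 2.95′ = 0.049167°; total 13.049167
  N ⇒ keep positive
  λ: 53.54′ = 0.892333°; total 178.892333
  W → negative
Point 6:
  φ: 31 + 25/60 + 25.2/3600 = 31.423667
  N ⇒ keep positive
  Longitude: 141 + 59/60 + 32.3/3600 = 141.992306
  E ⇒ keep positive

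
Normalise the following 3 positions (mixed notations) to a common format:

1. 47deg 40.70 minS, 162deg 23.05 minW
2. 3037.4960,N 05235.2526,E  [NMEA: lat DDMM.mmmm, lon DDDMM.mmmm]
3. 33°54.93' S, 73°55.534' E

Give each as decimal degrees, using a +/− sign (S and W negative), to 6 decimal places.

1. -47.678333, -162.384167
2. 30.624933, 52.587543
3. -33.915500, 73.925567

Point 1:
  Lat: 40.7′ = 0.678333°; total 47.6783333
  S → negative
  Lon: 162 + 23.05/60 = 162.3841667
  W → negative
Point 2:
  Latitude: degrees = first 2 digits = 30, minutes = 37.496; 30 + 37.496/60 = 30.6249333
  N ⇒ keep positive
  λ: split at 3 digits → 052° and 35.2526′; 52 + 35.2526/60 = 52.5875433
  E ⇒ keep positive
Point 3:
  φ: 33 + 54.93/60 = 33.9155000
  S → negative
  Lon: 55.534′ = 0.925567°; total 73.9255667
  E ⇒ keep positive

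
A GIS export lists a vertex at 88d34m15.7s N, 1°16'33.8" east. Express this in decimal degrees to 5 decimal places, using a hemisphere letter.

88.57103° N, 1.27606° E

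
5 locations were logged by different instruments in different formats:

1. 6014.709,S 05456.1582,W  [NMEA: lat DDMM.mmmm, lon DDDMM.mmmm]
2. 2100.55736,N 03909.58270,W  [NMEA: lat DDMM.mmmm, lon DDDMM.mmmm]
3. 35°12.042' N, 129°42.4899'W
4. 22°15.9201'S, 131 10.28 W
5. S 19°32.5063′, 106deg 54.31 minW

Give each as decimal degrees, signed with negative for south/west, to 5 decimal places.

Point 1:
  Latitude: split at 2 digits → 60° and 14.709′; 60 + 14.709/60 = 60.245150
  S ⇒ negate
  Lon: degrees = first 3 digits = 54, minutes = 56.1582; 54 + 56.1582/60 = 54.935970
  W → negative
Point 2:
  Latitude: split at 2 digits → 21° and 0.55736′; 21 + 0.55736/60 = 21.009289
  N → positive
  Longitude: degrees = first 3 digits = 39, minutes = 9.5827; 39 + 9.5827/60 = 39.159712
  W → negative
Point 3:
  Latitude: 12.042′ = 0.200700°; total 35.200700
  N → positive
  Longitude: 129 + 42.4899/60 = 129.708165
  W → negative
Point 4:
  φ: 22 + 15.9201/60 = 22.265335
  hemisphere S, so the sign is −
  Longitude: 131 + 10.28/60 = 131.171333
  hemisphere W, so the sign is −
Point 5:
  Latitude: 32.5063′ = 0.541772°; total 19.541772
  S → negative
  Longitude: 106 + 54.31/60 = 106.905167
  W → negative

1. -60.24515, -54.93597
2. 21.00929, -39.15971
3. 35.20070, -129.70817
4. -22.26534, -131.17133
5. -19.54177, -106.90517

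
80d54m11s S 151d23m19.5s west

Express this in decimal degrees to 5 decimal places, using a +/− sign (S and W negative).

-80.90306, -151.38875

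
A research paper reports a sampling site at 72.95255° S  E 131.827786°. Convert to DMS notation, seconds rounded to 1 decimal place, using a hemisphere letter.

Latitude: whole degrees 72; 57.15300′ → 57′ and 9.180″
λ: 0.827786° → 49.66716′; 0.66716 × 60 = 40.030″

72°57′9.2″ S, 131°49′40.0″ E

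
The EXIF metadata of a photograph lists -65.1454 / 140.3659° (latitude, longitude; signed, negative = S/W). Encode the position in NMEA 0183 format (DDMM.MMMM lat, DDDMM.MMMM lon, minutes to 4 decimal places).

6508.7240,S / 14021.9540,E

Latitude is negative → S; |value| = 65.145400
Latitude: minutes = (65.145400 − 65) × 60 = 8.724000
Longitude: fractional part 0.365900 → 21.954000 minutes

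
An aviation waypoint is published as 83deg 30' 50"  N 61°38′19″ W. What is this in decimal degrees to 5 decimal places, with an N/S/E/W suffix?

Lat: 30′ + 50″ = 30.83333′; 83 + 30.83333/60 = 83.513889
Longitude: 38′ + 19″ = 38.31667′; 61 + 38.31667/60 = 61.638611

83.51389° N, 61.63861° W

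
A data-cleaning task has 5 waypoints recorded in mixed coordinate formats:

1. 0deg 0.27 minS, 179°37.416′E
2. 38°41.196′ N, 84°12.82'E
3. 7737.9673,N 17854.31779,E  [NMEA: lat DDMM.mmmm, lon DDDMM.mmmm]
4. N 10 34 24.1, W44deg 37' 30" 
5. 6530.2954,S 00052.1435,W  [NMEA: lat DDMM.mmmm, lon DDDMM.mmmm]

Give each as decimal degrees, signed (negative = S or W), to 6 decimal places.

1. -0.004500, 179.623600
2. 38.686600, 84.213667
3. 77.632788, 178.905297
4. 10.573361, -44.625000
5. -65.504923, -0.869058

Point 1:
  Latitude: 0.27′ = 0.004500°; total 0.0045000
  hemisphere S, so the sign is −
  Longitude: 37.416′ = 0.623600°; total 179.6236000
  E ⇒ keep positive
Point 2:
  Latitude: 41.196′ = 0.686600°; total 38.6866000
  N → positive
  Lon: 84 + 12.82/60 = 84.2136667
  E → positive
Point 3:
  Latitude: split at 2 digits → 77° and 37.9673′; 77 + 37.9673/60 = 77.6327883
  N ⇒ keep positive
  Longitude: split at 3 digits → 178° and 54.31779′; 178 + 54.31779/60 = 178.9052965
  E → positive
Point 4:
  Lat: 10 + 34/60 + 24.1/3600 = 10.5733611
  N ⇒ keep positive
  Longitude: 37′ + 30″ = 37.50000′; 44 + 37.50000/60 = 44.6250000
  hemisphere W, so the sign is −
Point 5:
  φ: degrees = first 2 digits = 65, minutes = 30.2954; 65 + 30.2954/60 = 65.5049233
  S ⇒ negate
  λ: split at 3 digits → 000° and 52.1435′; 0 + 52.1435/60 = 0.8690583
  W → negative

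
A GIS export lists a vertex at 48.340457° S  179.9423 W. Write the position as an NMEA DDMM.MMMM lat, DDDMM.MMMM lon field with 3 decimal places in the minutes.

4820.427,S / 17956.538,W

Latitude: 48° + 0.340457 × 60 = 48° 20.42742′
Longitude: 179° + 0.942300 × 60 = 179° 56.53800′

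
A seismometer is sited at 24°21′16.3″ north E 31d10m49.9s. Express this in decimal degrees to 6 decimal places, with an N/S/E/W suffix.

24.354528° N, 31.180528° E

φ: 24° + 21/60 + 16.3/3600 = 24 + 0.350000 + 0.004528 = 24.3545278
Lon: 10′ + 49.9″ = 10.83167′; 31 + 10.83167/60 = 31.1805278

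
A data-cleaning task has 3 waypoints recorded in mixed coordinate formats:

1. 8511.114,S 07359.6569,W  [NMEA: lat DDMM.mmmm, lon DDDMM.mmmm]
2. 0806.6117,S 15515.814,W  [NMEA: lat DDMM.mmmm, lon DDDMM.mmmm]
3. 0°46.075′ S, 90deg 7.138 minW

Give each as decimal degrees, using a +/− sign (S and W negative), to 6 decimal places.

1. -85.185233, -73.994282
2. -8.110195, -155.263567
3. -0.767917, -90.118967

Point 1:
  Lat: split at 2 digits → 85° and 11.114′; 85 + 11.114/60 = 85.1852333
  hemisphere S, so the sign is −
  Longitude: degrees = first 3 digits = 73, minutes = 59.6569; 73 + 59.6569/60 = 73.9942817
  W → negative
Point 2:
  Latitude: split at 2 digits → 08° and 6.6117′; 8 + 6.6117/60 = 8.1101950
  S → negative
  λ: split at 3 digits → 155° and 15.814′; 155 + 15.814/60 = 155.2635667
  W → negative
Point 3:
  Lat: 46.075′ = 0.767917°; total 0.7679167
  hemisphere S, so the sign is −
  Longitude: 7.138′ = 0.118967°; total 90.1189667
  hemisphere W, so the sign is −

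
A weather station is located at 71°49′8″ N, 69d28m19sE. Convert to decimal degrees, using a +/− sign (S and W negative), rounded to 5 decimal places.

Latitude: 71 + 49/60 + 8/3600 = 71.818889
N → positive
Lon: 28′ + 19″ = 28.31667′; 69 + 28.31667/60 = 69.471944
E → positive

71.81889, 69.47194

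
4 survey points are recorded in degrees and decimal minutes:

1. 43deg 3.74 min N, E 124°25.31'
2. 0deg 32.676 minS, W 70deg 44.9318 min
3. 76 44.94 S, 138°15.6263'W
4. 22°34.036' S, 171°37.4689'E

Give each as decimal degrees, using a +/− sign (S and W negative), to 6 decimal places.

Point 1:
  Latitude: 3.74′ = 0.062333°; total 43.0623333
  N ⇒ keep positive
  λ: 25.31′ = 0.421833°; total 124.4218333
  E → positive
Point 2:
  φ: 32.676′ = 0.544600°; total 0.5446000
  S ⇒ negate
  λ: 44.9318′ = 0.748863°; total 70.7488633
  W → negative
Point 3:
  Latitude: 44.94′ = 0.749000°; total 76.7490000
  S ⇒ negate
  λ: 138 + 15.6263/60 = 138.2604383
  W ⇒ negate
Point 4:
  Lat: 22 + 34.036/60 = 22.5672667
  S ⇒ negate
  λ: 171 + 37.4689/60 = 171.6244817
  E ⇒ keep positive

1. 43.062333, 124.421833
2. -0.544600, -70.748863
3. -76.749000, -138.260438
4. -22.567267, 171.624482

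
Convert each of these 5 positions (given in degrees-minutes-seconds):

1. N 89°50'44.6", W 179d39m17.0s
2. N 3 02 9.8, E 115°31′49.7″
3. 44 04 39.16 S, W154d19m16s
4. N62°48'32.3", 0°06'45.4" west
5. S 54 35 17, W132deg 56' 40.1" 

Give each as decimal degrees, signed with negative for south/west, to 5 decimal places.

1. 89.84572, -179.65472
2. 3.03606, 115.53047
3. -44.07754, -154.32111
4. 62.80897, -0.11261
5. -54.58806, -132.94447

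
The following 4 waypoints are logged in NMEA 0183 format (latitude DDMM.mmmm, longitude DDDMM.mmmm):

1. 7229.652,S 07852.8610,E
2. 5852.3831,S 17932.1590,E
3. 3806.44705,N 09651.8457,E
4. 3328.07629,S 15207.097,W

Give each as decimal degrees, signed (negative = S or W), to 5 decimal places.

1. -72.49420, 78.88102
2. -58.87305, 179.53598
3. 38.10745, 96.86410
4. -33.46794, -152.11828

Point 1:
  φ: degrees = first 2 digits = 72, minutes = 29.652; 72 + 29.652/60 = 72.494200
  S → negative
  Longitude: split at 3 digits → 078° and 52.861′; 78 + 52.861/60 = 78.881017
  E ⇒ keep positive
Point 2:
  φ: split at 2 digits → 58° and 52.3831′; 58 + 52.3831/60 = 58.873052
  S ⇒ negate
  λ: split at 3 digits → 179° and 32.159′; 179 + 32.159/60 = 179.535983
  E ⇒ keep positive
Point 3:
  Latitude: split at 2 digits → 38° and 6.44705′; 38 + 6.44705/60 = 38.107451
  N → positive
  Lon: degrees = first 3 digits = 96, minutes = 51.8457; 96 + 51.8457/60 = 96.864095
  E ⇒ keep positive
Point 4:
  φ: split at 2 digits → 33° and 28.07629′; 33 + 28.07629/60 = 33.467938
  hemisphere S, so the sign is −
  Longitude: split at 3 digits → 152° and 7.097′; 152 + 7.097/60 = 152.118283
  hemisphere W, so the sign is −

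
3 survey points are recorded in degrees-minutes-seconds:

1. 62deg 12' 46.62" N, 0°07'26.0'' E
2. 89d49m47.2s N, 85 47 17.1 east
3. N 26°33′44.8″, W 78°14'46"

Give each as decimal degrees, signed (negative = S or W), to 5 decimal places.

Point 1:
  Lat: 12′ + 46.62″ = 12.77700′; 62 + 12.77700/60 = 62.212950
  N ⇒ keep positive
  Longitude: 7′ + 26″ = 7.43333′; 0 + 7.43333/60 = 0.123889
  E → positive
Point 2:
  Lat: 49′ + 47.2″ = 49.78667′; 89 + 49.78667/60 = 89.829778
  N → positive
  Lon: 47′ + 17.1″ = 47.28500′; 85 + 47.28500/60 = 85.788083
  E ⇒ keep positive
Point 3:
  Latitude: 26 + 33/60 + 44.8/3600 = 26.562444
  N → positive
  λ: 78° + 14/60 + 46/3600 = 78 + 0.233333 + 0.012778 = 78.246111
  W ⇒ negate

1. 62.21295, 0.12389
2. 89.82978, 85.78808
3. 26.56244, -78.24611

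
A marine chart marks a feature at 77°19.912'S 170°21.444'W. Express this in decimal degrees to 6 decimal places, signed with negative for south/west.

-77.331867, -170.357400

Latitude: 19.912′ = 0.331867°; total 77.3318667
hemisphere S, so the sign is −
λ: 170 + 21.444/60 = 170.3574000
W → negative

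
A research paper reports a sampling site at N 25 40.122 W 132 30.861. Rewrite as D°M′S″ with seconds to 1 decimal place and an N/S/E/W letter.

25°40′7.3″ N, 132°30′51.7″ W

Latitude: 40.12200′ → 40′ and 0.12200 × 60 = 7.320″
λ: 30.86100′ → 30′ and 0.86100 × 60 = 51.660″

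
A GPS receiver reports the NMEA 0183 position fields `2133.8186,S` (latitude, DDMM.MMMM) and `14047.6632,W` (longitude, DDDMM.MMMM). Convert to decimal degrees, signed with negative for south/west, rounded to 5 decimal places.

-21.56364, -140.79439

Lat: degrees = first 2 digits = 21, minutes = 33.8186; 21 + 33.8186/60 = 21.563643
S → negative
Longitude: split at 3 digits → 140° and 47.6632′; 140 + 47.6632/60 = 140.794387
hemisphere W, so the sign is −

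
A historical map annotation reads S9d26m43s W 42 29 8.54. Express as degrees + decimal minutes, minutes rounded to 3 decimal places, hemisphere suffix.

Lat: seconds/60 = 0.71667; minutes = 26 + 0.71667 = 26.71667
Longitude: 29 + 8.54/60 = 29.14233′

9° 26.717′ S, 42° 29.142′ W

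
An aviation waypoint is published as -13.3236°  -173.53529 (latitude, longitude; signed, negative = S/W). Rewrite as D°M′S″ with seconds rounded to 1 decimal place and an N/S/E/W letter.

13°19′25.0″ S, 173°32′7.0″ W

Latitude is negative → S; |value| = 13.323600
φ: 0.323600° → 19.41600′; 0.41600 × 60 = 24.960″
Longitude is negative → W; |value| = 173.535290
Lon: 0.535290 × 60 = 32.11740′ → 32′, remainder × 60 = 7.044″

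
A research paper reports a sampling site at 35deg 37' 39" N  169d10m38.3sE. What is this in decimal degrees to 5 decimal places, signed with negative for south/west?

Lat: 37′ + 39″ = 37.65000′; 35 + 37.65000/60 = 35.627500
N → positive
Longitude: 10′ + 38.3″ = 10.63833′; 169 + 10.63833/60 = 169.177306
E → positive

35.62750, 169.17731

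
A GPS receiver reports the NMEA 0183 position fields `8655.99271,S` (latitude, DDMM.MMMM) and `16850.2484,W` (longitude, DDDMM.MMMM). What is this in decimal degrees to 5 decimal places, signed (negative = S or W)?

-86.93321, -168.83747

Latitude: split at 2 digits → 86° and 55.99271′; 86 + 55.99271/60 = 86.933212
S ⇒ negate
λ: degrees = first 3 digits = 168, minutes = 50.2484; 168 + 50.2484/60 = 168.837473
W ⇒ negate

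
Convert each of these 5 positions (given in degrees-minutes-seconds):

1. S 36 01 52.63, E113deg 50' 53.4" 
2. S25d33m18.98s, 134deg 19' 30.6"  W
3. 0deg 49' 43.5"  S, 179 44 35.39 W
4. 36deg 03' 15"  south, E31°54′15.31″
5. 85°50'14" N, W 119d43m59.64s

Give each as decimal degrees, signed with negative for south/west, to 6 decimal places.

Point 1:
  Latitude: 36 + 1/60 + 52.63/3600 = 36.0312861
  hemisphere S, so the sign is −
  λ: 113° + 50/60 + 53.4/3600 = 113 + 0.833333 + 0.014833 = 113.8481667
  E ⇒ keep positive
Point 2:
  Latitude: 25° + 33/60 + 18.98/3600 = 25 + 0.550000 + 0.005272 = 25.5552722
  hemisphere S, so the sign is −
  λ: 134° + 19/60 + 30.6/3600 = 134 + 0.316667 + 0.008500 = 134.3251667
  hemisphere W, so the sign is −
Point 3:
  Latitude: 0° + 49/60 + 43.5/3600 = 0 + 0.816667 + 0.012083 = 0.8287500
  S → negative
  λ: 179° + 44/60 + 35.39/3600 = 179 + 0.733333 + 0.009831 = 179.7431639
  W → negative
Point 4:
  φ: 3′ + 15″ = 3.25000′; 36 + 3.25000/60 = 36.0541667
  S ⇒ negate
  Longitude: 31° + 54/60 + 15.31/3600 = 31 + 0.900000 + 0.004253 = 31.9042528
  E → positive
Point 5:
  Lat: 85 + 50/60 + 14/3600 = 85.8372222
  N ⇒ keep positive
  Lon: 119 + 43/60 + 59.64/3600 = 119.7332333
  hemisphere W, so the sign is −

1. -36.031286, 113.848167
2. -25.555272, -134.325167
3. -0.828750, -179.743164
4. -36.054167, 31.904253
5. 85.837222, -119.733233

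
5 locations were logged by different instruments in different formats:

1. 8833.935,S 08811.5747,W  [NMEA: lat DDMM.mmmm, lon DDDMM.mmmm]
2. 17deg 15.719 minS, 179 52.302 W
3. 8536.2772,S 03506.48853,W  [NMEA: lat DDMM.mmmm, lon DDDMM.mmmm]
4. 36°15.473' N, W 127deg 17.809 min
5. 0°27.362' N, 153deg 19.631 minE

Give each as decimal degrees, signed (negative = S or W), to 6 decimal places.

1. -88.565583, -88.192912
2. -17.261983, -179.871700
3. -85.604620, -35.108142
4. 36.257883, -127.296817
5. 0.456033, 153.327183

Point 1:
  Latitude: split at 2 digits → 88° and 33.935′; 88 + 33.935/60 = 88.5655833
  hemisphere S, so the sign is −
  Lon: degrees = first 3 digits = 88, minutes = 11.5747; 88 + 11.5747/60 = 88.1929117
  W ⇒ negate
Point 2:
  φ: 17 + 15.719/60 = 17.2619833
  S ⇒ negate
  Lon: 179 + 52.302/60 = 179.8717000
  hemisphere W, so the sign is −
Point 3:
  Latitude: split at 2 digits → 85° and 36.2772′; 85 + 36.2772/60 = 85.6046200
  S → negative
  λ: degrees = first 3 digits = 35, minutes = 6.48853; 35 + 6.48853/60 = 35.1081422
  W → negative
Point 4:
  Lat: 36 + 15.473/60 = 36.2578833
  N → positive
  Longitude: 127 + 17.809/60 = 127.2968167
  W → negative
Point 5:
  φ: 0 + 27.362/60 = 0.4560333
  N → positive
  Longitude: 19.631′ = 0.327183°; total 153.3271833
  E → positive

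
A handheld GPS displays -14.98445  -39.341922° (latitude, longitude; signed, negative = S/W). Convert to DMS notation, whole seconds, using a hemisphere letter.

Latitude is negative → S; |value| = 14.984450
Latitude: 0.984450° → 59.06700′; 0.06700 × 60 = 4.02″
Longitude is negative → W; |value| = 39.341922
Lon: 0.341922 × 60 = 20.51532′ → 20′, remainder × 60 = 30.92″

14°59′4″ S, 39°20′31″ W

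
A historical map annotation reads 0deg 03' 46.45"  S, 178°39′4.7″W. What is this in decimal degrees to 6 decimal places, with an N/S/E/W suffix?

0.062903° S, 178.651306° W

Lat: 0° + 3/60 + 46.45/3600 = 0 + 0.050000 + 0.012903 = 0.0629028
λ: 178° + 39/60 + 4.7/3600 = 178 + 0.650000 + 0.001306 = 178.6513056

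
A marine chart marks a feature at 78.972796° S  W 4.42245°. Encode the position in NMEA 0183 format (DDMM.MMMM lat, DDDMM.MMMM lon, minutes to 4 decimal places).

7858.3678,S / 00425.3470,W

φ: 78° + 0.972796 × 60 = 78° 58.367760′
λ: minutes = (4.422450 − 4) × 60 = 25.347000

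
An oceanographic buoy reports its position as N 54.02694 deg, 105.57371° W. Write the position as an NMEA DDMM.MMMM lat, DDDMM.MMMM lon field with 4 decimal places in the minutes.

5401.6164,N / 10534.4226,W

Latitude: minutes = (54.026940 − 54) × 60 = 1.616400
Longitude: 105° + 0.573710 × 60 = 105° 34.422600′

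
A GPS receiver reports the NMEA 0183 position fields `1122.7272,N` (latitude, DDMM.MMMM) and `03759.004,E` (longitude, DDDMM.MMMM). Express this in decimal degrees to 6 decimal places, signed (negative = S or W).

11.378787, 37.983400

Latitude: degrees = first 2 digits = 11, minutes = 22.7272; 11 + 22.7272/60 = 11.3787867
N ⇒ keep positive
Longitude: degrees = first 3 digits = 37, minutes = 59.004; 37 + 59.004/60 = 37.9834000
E ⇒ keep positive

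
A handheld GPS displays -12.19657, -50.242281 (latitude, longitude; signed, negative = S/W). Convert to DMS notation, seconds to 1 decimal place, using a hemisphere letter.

Latitude is negative → S; |value| = 12.196570
Latitude: 0.196570 × 60 = 11.79420′ → 11′, remainder × 60 = 47.652″
Longitude is negative → W; |value| = 50.242281
Longitude: whole degrees 50; 14.53686′ → 14′ and 32.212″

12°11′47.7″ S, 50°14′32.2″ W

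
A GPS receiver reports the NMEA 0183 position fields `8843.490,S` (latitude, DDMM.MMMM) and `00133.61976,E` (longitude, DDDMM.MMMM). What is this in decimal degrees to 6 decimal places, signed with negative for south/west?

Lat: split at 2 digits → 88° and 43.49′; 88 + 43.49/60 = 88.7248333
S → negative
Longitude: degrees = first 3 digits = 1, minutes = 33.61976; 1 + 33.61976/60 = 1.5603293
E ⇒ keep positive

-88.724833, 1.560329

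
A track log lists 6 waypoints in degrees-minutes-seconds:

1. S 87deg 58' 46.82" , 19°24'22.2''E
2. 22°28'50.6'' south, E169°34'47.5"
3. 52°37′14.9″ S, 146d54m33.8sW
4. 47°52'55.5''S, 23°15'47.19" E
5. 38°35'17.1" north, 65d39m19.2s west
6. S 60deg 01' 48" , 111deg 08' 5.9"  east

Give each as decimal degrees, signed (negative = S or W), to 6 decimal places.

1. -87.979672, 19.406167
2. -22.480722, 169.579861
3. -52.620806, -146.909389
4. -47.882083, 23.263108
5. 38.588083, -65.655333
6. -60.030000, 111.134972

Point 1:
  φ: 87 + 58/60 + 46.82/3600 = 87.9796722
  hemisphere S, so the sign is −
  Longitude: 19° + 24/60 + 22.2/3600 = 19 + 0.400000 + 0.006167 = 19.4061667
  E ⇒ keep positive
Point 2:
  φ: 22° + 28/60 + 50.6/3600 = 22 + 0.466667 + 0.014056 = 22.4807222
  S → negative
  Longitude: 169° + 34/60 + 47.5/3600 = 169 + 0.566667 + 0.013194 = 169.5798611
  E → positive
Point 3:
  Lat: 52 + 37/60 + 14.9/3600 = 52.6208056
  S → negative
  Longitude: 146° + 54/60 + 33.8/3600 = 146 + 0.900000 + 0.009389 = 146.9093889
  hemisphere W, so the sign is −
Point 4:
  Lat: 47 + 52/60 + 55.5/3600 = 47.8820833
  hemisphere S, so the sign is −
  Lon: 23° + 15/60 + 47.19/3600 = 23 + 0.250000 + 0.013108 = 23.2631083
  E → positive
Point 5:
  Latitude: 38° + 35/60 + 17.1/3600 = 38 + 0.583333 + 0.004750 = 38.5880833
  N → positive
  λ: 65 + 39/60 + 19.2/3600 = 65.6553333
  W → negative
Point 6:
  Latitude: 60° + 1/60 + 48/3600 = 60 + 0.016667 + 0.013333 = 60.0300000
  hemisphere S, so the sign is −
  Longitude: 111° + 8/60 + 5.9/3600 = 111 + 0.133333 + 0.001639 = 111.1349722
  E → positive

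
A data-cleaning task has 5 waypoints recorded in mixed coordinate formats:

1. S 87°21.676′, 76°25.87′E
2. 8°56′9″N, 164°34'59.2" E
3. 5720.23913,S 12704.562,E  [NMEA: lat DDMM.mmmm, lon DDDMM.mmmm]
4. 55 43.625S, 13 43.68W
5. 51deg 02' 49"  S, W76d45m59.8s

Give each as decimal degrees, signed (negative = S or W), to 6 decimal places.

Point 1:
  φ: 87 + 21.676/60 = 87.3612667
  S → negative
  λ: 76 + 25.87/60 = 76.4311667
  E → positive
Point 2:
  φ: 8° + 56/60 + 9/3600 = 8 + 0.933333 + 0.002500 = 8.9358333
  N ⇒ keep positive
  Longitude: 164° + 34/60 + 59.2/3600 = 164 + 0.566667 + 0.016444 = 164.5831111
  E → positive
Point 3:
  φ: degrees = first 2 digits = 57, minutes = 20.23913; 57 + 20.23913/60 = 57.3373188
  S → negative
  Lon: degrees = first 3 digits = 127, minutes = 4.562; 127 + 4.562/60 = 127.0760333
  E → positive
Point 4:
  Latitude: 43.625′ = 0.727083°; total 55.7270833
  S → negative
  λ: 13 + 43.68/60 = 13.7280000
  W → negative
Point 5:
  φ: 51° + 2/60 + 49/3600 = 51 + 0.033333 + 0.013611 = 51.0469444
  S → negative
  Lon: 76 + 45/60 + 59.8/3600 = 76.7666111
  W → negative

1. -87.361267, 76.431167
2. 8.935833, 164.583111
3. -57.337319, 127.076033
4. -55.727083, -13.728000
5. -51.046944, -76.766611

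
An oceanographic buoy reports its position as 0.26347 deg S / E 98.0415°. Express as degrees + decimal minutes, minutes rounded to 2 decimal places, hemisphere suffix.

φ: minutes = (0.263470 − 0) × 60 = 15.8082
λ: 98° + 0.041500 × 60 = 98° 2.4900′

0° 15.81′ S, 98° 2.49′ E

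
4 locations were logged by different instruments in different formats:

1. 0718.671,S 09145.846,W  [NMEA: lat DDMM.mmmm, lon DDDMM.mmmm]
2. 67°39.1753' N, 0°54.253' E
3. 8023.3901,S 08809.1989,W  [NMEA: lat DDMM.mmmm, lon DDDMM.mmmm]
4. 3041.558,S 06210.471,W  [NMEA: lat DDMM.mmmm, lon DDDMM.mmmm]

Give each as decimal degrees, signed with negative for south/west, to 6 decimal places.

1. -7.311183, -91.764100
2. 67.652922, 0.904217
3. -80.389835, -88.153315
4. -30.692633, -62.174517

Point 1:
  Latitude: degrees = first 2 digits = 7, minutes = 18.671; 7 + 18.671/60 = 7.3111833
  S → negative
  Longitude: split at 3 digits → 091° and 45.846′; 91 + 45.846/60 = 91.7641000
  W ⇒ negate
Point 2:
  Lat: 39.1753′ = 0.652922°; total 67.6529217
  N → positive
  Lon: 54.253′ = 0.904217°; total 0.9042167
  E ⇒ keep positive
Point 3:
  Lat: degrees = first 2 digits = 80, minutes = 23.3901; 80 + 23.3901/60 = 80.3898350
  S ⇒ negate
  λ: degrees = first 3 digits = 88, minutes = 9.1989; 88 + 9.1989/60 = 88.1533150
  W → negative
Point 4:
  Latitude: split at 2 digits → 30° and 41.558′; 30 + 41.558/60 = 30.6926333
  S → negative
  λ: degrees = first 3 digits = 62, minutes = 10.471; 62 + 10.471/60 = 62.1745167
  W ⇒ negate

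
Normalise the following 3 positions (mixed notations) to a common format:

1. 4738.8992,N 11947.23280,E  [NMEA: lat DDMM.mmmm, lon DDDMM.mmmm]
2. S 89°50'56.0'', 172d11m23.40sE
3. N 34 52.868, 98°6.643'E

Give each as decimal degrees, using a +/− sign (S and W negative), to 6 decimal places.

1. 47.648320, 119.787213
2. -89.848889, 172.189833
3. 34.881133, 98.110717

Point 1:
  φ: degrees = first 2 digits = 47, minutes = 38.8992; 47 + 38.8992/60 = 47.6483200
  N → positive
  λ: degrees = first 3 digits = 119, minutes = 47.2328; 119 + 47.2328/60 = 119.7872133
  E → positive
Point 2:
  Latitude: 89° + 50/60 + 56/3600 = 89 + 0.833333 + 0.015556 = 89.8488889
  S → negative
  Lon: 172 + 11/60 + 23.4/3600 = 172.1898333
  E → positive
Point 3:
  φ: 52.868′ = 0.881133°; total 34.8811333
  N → positive
  Lon: 98 + 6.643/60 = 98.1107167
  E ⇒ keep positive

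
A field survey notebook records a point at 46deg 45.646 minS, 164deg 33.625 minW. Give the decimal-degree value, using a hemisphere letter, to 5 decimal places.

46.76077° S, 164.56042° W

Lat: 45.646′ = 0.760767°; total 46.760767
λ: 164 + 33.625/60 = 164.560417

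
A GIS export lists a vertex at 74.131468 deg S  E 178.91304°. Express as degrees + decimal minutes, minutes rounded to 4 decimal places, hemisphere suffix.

74° 7.8881′ S, 178° 54.7824′ E

Latitude: 74° + 0.131468 × 60 = 74° 7.888080′
Lon: 178° + 0.913040 × 60 = 178° 54.782400′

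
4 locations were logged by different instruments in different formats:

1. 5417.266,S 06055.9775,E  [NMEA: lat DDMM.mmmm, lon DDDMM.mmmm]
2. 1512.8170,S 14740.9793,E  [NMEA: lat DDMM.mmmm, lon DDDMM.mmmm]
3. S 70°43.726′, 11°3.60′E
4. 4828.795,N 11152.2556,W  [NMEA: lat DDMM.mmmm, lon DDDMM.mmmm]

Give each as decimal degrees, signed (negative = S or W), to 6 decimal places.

Point 1:
  Lat: split at 2 digits → 54° and 17.266′; 54 + 17.266/60 = 54.2877667
  S ⇒ negate
  Lon: split at 3 digits → 060° and 55.9775′; 60 + 55.9775/60 = 60.9329583
  E ⇒ keep positive
Point 2:
  Lat: split at 2 digits → 15° and 12.817′; 15 + 12.817/60 = 15.2136167
  S → negative
  Lon: split at 3 digits → 147° and 40.9793′; 147 + 40.9793/60 = 147.6829883
  E ⇒ keep positive
Point 3:
  Latitude: 43.726′ = 0.728767°; total 70.7287667
  hemisphere S, so the sign is −
  λ: 3.6′ = 0.060000°; total 11.0600000
  E ⇒ keep positive
Point 4:
  Lat: split at 2 digits → 48° and 28.795′; 48 + 28.795/60 = 48.4799167
  N ⇒ keep positive
  λ: degrees = first 3 digits = 111, minutes = 52.2556; 111 + 52.2556/60 = 111.8709267
  W → negative

1. -54.287767, 60.932958
2. -15.213617, 147.682988
3. -70.728767, 11.060000
4. 48.479917, -111.870927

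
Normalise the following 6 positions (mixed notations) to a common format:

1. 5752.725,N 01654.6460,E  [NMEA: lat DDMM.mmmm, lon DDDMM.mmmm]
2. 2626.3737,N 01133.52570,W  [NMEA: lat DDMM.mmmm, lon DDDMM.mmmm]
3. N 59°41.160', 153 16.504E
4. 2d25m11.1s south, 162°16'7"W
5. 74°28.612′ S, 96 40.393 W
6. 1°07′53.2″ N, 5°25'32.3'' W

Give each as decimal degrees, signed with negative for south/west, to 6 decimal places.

1. 57.878750, 16.910767
2. 26.439562, -11.558762
3. 59.686000, 153.275067
4. -2.419750, -162.268611
5. -74.476867, -96.673217
6. 1.131444, -5.425639

Point 1:
  Latitude: degrees = first 2 digits = 57, minutes = 52.725; 57 + 52.725/60 = 57.8787500
  N → positive
  Lon: degrees = first 3 digits = 16, minutes = 54.646; 16 + 54.646/60 = 16.9107667
  E ⇒ keep positive
Point 2:
  Lat: degrees = first 2 digits = 26, minutes = 26.3737; 26 + 26.3737/60 = 26.4395617
  N ⇒ keep positive
  λ: degrees = first 3 digits = 11, minutes = 33.5257; 11 + 33.5257/60 = 11.5587617
  W → negative
Point 3:
  Lat: 59 + 41.16/60 = 59.6860000
  N → positive
  Longitude: 153 + 16.504/60 = 153.2750667
  E → positive
Point 4:
  Lat: 25′ + 11.1″ = 25.18500′; 2 + 25.18500/60 = 2.4197500
  hemisphere S, so the sign is −
  λ: 16′ + 7″ = 16.11667′; 162 + 16.11667/60 = 162.2686111
  W ⇒ negate
Point 5:
  Latitude: 74 + 28.612/60 = 74.4768667
  S ⇒ negate
  λ: 96 + 40.393/60 = 96.6732167
  hemisphere W, so the sign is −
Point 6:
  φ: 7′ + 53.2″ = 7.88667′; 1 + 7.88667/60 = 1.1314444
  N ⇒ keep positive
  Lon: 25′ + 32.3″ = 25.53833′; 5 + 25.53833/60 = 5.4256389
  W ⇒ negate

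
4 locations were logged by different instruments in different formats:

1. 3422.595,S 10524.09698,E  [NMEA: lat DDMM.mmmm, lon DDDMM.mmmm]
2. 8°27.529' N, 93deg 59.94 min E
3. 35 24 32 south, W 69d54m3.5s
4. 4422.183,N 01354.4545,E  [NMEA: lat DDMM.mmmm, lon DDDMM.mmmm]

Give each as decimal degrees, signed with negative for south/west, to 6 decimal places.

1. -34.376583, 105.401616
2. 8.458817, 93.999000
3. -35.408889, -69.900972
4. 44.369717, 13.907575

Point 1:
  Lat: degrees = first 2 digits = 34, minutes = 22.595; 34 + 22.595/60 = 34.3765833
  S ⇒ negate
  λ: degrees = first 3 digits = 105, minutes = 24.09698; 105 + 24.09698/60 = 105.4016163
  E → positive
Point 2:
  Lat: 27.529′ = 0.458817°; total 8.4588167
  N → positive
  Lon: 93 + 59.94/60 = 93.9990000
  E ⇒ keep positive
Point 3:
  Lat: 24′ + 32″ = 24.53333′; 35 + 24.53333/60 = 35.4088889
  S ⇒ negate
  Longitude: 54′ + 3.5″ = 54.05833′; 69 + 54.05833/60 = 69.9009722
  W → negative
Point 4:
  Latitude: degrees = first 2 digits = 44, minutes = 22.183; 44 + 22.183/60 = 44.3697167
  N → positive
  Longitude: split at 3 digits → 013° and 54.4545′; 13 + 54.4545/60 = 13.9075750
  E ⇒ keep positive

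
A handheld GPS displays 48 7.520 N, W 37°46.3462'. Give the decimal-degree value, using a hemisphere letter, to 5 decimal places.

Latitude: 7.52′ = 0.125333°; total 48.125333
Lon: 37 + 46.3462/60 = 37.772437

48.12533° N, 37.77244° W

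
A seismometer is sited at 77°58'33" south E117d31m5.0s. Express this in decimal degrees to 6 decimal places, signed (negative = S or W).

-77.975833, 117.518056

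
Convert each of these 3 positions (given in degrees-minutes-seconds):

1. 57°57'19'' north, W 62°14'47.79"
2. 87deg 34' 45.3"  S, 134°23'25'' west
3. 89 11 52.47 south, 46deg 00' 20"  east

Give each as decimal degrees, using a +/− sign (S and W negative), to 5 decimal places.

Point 1:
  Latitude: 57′ + 19″ = 57.31667′; 57 + 57.31667/60 = 57.955278
  N → positive
  Longitude: 14′ + 47.79″ = 14.79650′; 62 + 14.79650/60 = 62.246608
  W → negative
Point 2:
  Latitude: 34′ + 45.3″ = 34.75500′; 87 + 34.75500/60 = 87.579250
  S ⇒ negate
  λ: 134° + 23/60 + 25/3600 = 134 + 0.383333 + 0.006944 = 134.390278
  W ⇒ negate
Point 3:
  Latitude: 11′ + 52.47″ = 11.87450′; 89 + 11.87450/60 = 89.197908
  S → negative
  λ: 46 + 0/60 + 20/3600 = 46.005556
  E → positive

1. 57.95528, -62.24661
2. -87.57925, -134.39028
3. -89.19791, 46.00556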